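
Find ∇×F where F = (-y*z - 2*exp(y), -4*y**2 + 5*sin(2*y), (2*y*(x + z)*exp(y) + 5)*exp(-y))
(2*x + 2*z - 5*exp(-y), -3*y, z + 2*exp(y))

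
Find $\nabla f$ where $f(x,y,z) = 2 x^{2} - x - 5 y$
(4*x - 1, -5, 0)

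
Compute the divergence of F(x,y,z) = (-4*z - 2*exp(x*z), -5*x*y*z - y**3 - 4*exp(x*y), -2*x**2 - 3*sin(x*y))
-5*x*z - 4*x*exp(x*y) - 3*y**2 - 2*z*exp(x*z)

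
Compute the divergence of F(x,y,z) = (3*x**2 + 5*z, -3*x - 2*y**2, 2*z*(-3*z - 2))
6*x - 4*y - 12*z - 4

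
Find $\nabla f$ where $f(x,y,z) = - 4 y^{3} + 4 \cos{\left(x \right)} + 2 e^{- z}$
(-4*sin(x), -12*y**2, -2*exp(-z))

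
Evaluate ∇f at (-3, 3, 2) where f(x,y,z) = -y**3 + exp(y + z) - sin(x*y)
(-3*cos(9), -27 + 3*cos(9) + exp(5), exp(5))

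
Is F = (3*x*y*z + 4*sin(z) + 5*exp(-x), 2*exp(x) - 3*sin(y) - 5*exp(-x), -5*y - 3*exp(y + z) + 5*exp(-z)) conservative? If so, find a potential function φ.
No, ∇×F = (-3*exp(y + z) - 5, 3*x*y + 4*cos(z), -3*x*z + 2*exp(x) + 5*exp(-x)) ≠ 0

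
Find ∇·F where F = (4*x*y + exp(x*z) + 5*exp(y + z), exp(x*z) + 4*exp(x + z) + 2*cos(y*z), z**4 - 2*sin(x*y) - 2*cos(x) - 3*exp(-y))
4*y + 4*z**3 + z*exp(x*z) - 2*z*sin(y*z)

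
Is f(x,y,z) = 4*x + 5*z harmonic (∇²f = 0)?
Yes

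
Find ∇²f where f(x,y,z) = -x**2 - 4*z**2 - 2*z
-10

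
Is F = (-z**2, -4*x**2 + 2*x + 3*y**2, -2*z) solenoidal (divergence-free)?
No, ∇·F = 6*y - 2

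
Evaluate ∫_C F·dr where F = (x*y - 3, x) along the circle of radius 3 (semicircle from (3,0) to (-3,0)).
9*pi/2 + 18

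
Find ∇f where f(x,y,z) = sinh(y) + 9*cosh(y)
(0, 9*sinh(y) + cosh(y), 0)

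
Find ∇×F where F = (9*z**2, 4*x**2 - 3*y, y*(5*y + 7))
(10*y + 7, 18*z, 8*x)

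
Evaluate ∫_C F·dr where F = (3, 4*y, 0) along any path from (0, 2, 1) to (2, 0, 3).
-2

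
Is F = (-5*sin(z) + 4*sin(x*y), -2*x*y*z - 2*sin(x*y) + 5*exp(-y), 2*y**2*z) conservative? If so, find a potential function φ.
No, ∇×F = (2*y*(x + 2*z), -5*cos(z), -4*x*cos(x*y) - 2*y*z - 2*y*cos(x*y)) ≠ 0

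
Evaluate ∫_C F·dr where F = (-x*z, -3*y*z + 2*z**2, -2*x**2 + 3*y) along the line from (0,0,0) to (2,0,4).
-16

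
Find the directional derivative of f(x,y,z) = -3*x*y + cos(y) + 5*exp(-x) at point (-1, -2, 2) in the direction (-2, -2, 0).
sqrt(2)*(-9 - sin(2) + 5*E)/2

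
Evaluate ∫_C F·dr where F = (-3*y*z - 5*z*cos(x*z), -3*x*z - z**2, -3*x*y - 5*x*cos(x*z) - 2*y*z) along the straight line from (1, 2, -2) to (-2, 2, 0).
-5*sin(2) - 4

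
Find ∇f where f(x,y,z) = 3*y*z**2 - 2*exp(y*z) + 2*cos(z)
(0, z*(3*z - 2*exp(y*z)), 6*y*z - 2*y*exp(y*z) - 2*sin(z))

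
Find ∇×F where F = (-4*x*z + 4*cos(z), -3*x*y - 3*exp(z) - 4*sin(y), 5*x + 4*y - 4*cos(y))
(3*exp(z) + 4*sin(y) + 4, -4*x - 4*sin(z) - 5, -3*y)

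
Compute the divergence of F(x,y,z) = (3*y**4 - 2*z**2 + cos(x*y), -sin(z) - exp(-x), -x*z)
-x - y*sin(x*y)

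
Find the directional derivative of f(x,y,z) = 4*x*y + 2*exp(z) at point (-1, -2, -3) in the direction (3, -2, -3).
sqrt(22)*(-8*exp(3) - 3)*exp(-3)/11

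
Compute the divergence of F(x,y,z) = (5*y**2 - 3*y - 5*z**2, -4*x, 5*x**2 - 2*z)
-2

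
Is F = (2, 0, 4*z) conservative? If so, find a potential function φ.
Yes, F is conservative. φ = 2*x + 2*z**2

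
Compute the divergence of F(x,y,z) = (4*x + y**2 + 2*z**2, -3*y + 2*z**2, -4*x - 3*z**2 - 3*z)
-6*z - 2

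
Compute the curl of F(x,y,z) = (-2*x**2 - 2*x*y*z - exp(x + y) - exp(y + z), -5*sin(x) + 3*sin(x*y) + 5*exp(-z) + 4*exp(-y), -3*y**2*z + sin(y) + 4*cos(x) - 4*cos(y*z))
(-6*y*z + 4*z*sin(y*z) + cos(y) + 5*exp(-z), -2*x*y - exp(y + z) + 4*sin(x), 2*x*z + 3*y*cos(x*y) + exp(x + y) + exp(y + z) - 5*cos(x))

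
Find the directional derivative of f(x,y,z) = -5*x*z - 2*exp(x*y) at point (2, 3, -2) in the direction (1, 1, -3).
10*sqrt(11)*(4 - exp(6))/11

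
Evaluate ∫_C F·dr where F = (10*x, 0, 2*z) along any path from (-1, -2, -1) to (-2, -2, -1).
15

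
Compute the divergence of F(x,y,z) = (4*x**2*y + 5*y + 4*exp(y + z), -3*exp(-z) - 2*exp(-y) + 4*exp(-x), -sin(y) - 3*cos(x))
8*x*y + 2*exp(-y)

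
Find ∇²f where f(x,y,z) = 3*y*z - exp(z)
-exp(z)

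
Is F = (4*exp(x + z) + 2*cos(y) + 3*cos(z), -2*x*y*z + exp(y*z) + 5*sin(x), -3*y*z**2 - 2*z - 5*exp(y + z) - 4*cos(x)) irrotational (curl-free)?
No, ∇×F = (2*x*y - y*exp(y*z) - 3*z**2 - 5*exp(y + z), 4*exp(x + z) - 4*sin(x) - 3*sin(z), -2*y*z + 2*sin(y) + 5*cos(x))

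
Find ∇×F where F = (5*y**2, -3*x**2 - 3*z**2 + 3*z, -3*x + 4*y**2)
(8*y + 6*z - 3, 3, -6*x - 10*y)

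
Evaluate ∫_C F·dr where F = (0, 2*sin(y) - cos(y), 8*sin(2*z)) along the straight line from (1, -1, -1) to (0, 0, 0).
-6 + 4*cos(2) - sin(1) + 2*cos(1)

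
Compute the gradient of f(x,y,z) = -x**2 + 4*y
(-2*x, 4, 0)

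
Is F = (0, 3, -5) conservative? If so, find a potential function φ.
Yes, F is conservative. φ = 3*y - 5*z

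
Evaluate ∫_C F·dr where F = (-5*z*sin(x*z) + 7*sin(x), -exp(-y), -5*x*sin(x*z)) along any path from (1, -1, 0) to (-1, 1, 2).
-5 - 2*sinh(1) + 5*cos(2)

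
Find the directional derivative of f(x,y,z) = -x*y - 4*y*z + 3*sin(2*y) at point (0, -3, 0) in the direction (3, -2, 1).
3*sqrt(14)*(7 - 4*cos(6))/14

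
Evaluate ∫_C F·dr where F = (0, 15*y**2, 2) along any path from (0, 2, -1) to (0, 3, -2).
93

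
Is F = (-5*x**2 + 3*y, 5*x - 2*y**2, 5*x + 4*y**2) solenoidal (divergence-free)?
No, ∇·F = -10*x - 4*y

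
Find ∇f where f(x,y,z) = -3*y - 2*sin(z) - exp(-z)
(0, -3, -2*cos(z) + exp(-z))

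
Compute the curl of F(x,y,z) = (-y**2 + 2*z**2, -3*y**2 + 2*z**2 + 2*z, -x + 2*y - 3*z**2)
(-4*z, 4*z + 1, 2*y)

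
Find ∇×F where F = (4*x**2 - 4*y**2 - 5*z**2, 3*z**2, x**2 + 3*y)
(3 - 6*z, -2*x - 10*z, 8*y)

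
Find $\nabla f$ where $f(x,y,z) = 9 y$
(0, 9, 0)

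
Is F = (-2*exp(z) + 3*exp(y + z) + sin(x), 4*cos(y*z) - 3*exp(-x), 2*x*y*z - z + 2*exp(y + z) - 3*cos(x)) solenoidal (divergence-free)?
No, ∇·F = 2*x*y - 4*z*sin(y*z) + 2*exp(y + z) + cos(x) - 1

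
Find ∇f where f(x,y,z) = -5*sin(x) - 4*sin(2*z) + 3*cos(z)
(-5*cos(x), 0, -3*sin(z) - 8*cos(2*z))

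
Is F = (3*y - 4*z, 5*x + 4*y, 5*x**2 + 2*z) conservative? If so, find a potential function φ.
No, ∇×F = (0, -10*x - 4, 2) ≠ 0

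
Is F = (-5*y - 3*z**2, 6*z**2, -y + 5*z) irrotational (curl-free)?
No, ∇×F = (-12*z - 1, -6*z, 5)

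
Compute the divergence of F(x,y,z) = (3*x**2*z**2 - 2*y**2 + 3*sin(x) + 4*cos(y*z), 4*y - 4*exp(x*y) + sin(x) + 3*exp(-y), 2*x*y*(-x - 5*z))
-10*x*y + 6*x*z**2 - 4*x*exp(x*y) + 3*cos(x) + 4 - 3*exp(-y)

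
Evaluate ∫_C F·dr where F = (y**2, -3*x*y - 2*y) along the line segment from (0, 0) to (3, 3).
-27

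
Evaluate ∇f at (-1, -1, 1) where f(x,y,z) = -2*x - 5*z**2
(-2, 0, -10)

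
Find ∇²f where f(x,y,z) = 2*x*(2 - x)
-4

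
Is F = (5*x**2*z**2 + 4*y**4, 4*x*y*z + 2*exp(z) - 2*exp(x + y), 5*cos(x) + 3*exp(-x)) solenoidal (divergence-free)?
No, ∇·F = 10*x*z**2 + 4*x*z - 2*exp(x + y)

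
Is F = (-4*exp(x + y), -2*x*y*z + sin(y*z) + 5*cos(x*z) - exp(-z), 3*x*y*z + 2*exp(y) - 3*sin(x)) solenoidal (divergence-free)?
No, ∇·F = 3*x*y - 2*x*z + z*cos(y*z) - 4*exp(x + y)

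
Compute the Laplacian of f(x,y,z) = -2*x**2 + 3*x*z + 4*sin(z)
-4*sin(z) - 4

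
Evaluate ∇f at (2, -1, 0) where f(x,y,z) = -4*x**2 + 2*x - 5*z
(-14, 0, -5)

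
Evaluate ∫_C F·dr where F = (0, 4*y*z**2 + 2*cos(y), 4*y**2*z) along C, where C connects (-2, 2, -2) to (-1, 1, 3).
-14 - 2*sin(2) + 2*sin(1)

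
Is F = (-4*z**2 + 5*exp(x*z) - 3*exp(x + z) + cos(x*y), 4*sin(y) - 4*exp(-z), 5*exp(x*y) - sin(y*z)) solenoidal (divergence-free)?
No, ∇·F = -y*sin(x*y) - y*cos(y*z) + 5*z*exp(x*z) - 3*exp(x + z) + 4*cos(y)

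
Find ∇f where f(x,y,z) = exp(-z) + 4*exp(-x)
(-4*exp(-x), 0, -exp(-z))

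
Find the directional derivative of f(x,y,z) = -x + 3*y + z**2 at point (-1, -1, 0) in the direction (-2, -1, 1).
-sqrt(6)/6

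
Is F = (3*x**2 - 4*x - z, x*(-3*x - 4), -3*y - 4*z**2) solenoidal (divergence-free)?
No, ∇·F = 6*x - 8*z - 4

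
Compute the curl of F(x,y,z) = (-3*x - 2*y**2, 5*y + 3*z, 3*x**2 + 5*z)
(-3, -6*x, 4*y)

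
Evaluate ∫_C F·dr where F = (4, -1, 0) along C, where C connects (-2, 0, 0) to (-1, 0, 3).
4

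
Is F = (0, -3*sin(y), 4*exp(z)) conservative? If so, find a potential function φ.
Yes, F is conservative. φ = 4*exp(z) + 3*cos(y)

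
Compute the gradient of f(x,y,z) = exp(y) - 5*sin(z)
(0, exp(y), -5*cos(z))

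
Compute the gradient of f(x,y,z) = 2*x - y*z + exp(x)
(exp(x) + 2, -z, -y)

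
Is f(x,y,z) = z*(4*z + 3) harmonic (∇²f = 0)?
No, ∇²f = 8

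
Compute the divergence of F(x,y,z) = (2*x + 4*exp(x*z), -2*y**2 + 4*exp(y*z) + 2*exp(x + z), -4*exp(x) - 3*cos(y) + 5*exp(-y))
-4*y + 4*z*exp(x*z) + 4*z*exp(y*z) + 2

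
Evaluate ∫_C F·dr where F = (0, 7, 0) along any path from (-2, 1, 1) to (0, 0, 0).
-7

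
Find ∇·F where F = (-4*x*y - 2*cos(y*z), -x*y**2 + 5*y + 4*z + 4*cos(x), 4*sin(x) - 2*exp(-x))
-2*x*y - 4*y + 5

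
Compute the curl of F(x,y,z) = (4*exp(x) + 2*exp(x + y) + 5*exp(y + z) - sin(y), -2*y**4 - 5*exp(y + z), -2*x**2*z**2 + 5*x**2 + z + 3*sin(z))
(5*exp(y + z), 4*x*z**2 - 10*x + 5*exp(y + z), -2*exp(x + y) - 5*exp(y + z) + cos(y))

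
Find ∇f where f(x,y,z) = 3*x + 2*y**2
(3, 4*y, 0)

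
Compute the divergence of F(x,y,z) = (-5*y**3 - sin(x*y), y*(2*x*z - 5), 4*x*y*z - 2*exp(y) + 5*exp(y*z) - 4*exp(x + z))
4*x*y + 2*x*z + 5*y*exp(y*z) - y*cos(x*y) - 4*exp(x + z) - 5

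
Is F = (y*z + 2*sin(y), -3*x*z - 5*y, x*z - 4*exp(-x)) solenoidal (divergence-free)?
No, ∇·F = x - 5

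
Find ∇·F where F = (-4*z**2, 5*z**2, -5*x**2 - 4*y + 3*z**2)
6*z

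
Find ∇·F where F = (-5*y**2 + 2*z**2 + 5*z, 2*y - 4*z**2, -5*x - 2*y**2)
2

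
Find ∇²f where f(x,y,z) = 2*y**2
4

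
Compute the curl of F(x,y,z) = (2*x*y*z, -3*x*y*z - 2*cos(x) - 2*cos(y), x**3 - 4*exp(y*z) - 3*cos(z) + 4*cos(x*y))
(3*x*y - 4*x*sin(x*y) - 4*z*exp(y*z), -3*x**2 + 2*x*y + 4*y*sin(x*y), -2*x*z - 3*y*z + 2*sin(x))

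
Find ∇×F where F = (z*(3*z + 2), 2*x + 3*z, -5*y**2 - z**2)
(-10*y - 3, 6*z + 2, 2)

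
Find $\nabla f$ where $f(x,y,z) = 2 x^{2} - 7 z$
(4*x, 0, -7)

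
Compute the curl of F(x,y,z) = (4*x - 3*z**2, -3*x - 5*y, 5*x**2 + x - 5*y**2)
(-10*y, -10*x - 6*z - 1, -3)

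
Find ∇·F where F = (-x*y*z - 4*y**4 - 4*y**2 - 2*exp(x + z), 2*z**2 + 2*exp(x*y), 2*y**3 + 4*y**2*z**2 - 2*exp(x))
2*x*exp(x*y) + 8*y**2*z - y*z - 2*exp(x + z)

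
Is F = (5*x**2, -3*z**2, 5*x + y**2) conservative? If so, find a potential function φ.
No, ∇×F = (2*y + 6*z, -5, 0) ≠ 0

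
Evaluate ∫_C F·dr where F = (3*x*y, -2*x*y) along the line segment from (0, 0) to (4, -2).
-128/3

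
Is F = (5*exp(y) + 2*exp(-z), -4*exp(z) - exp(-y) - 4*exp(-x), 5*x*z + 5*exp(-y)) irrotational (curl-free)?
No, ∇×F = (4*exp(z) - 5*exp(-y), -5*z - 2*exp(-z), -5*exp(y) + 4*exp(-x))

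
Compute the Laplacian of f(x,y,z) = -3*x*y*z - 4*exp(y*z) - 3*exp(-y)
(4*(-y**2 - z**2)*exp(y*z + y) - 3)*exp(-y)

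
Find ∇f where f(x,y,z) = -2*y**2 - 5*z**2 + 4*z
(0, -4*y, 4 - 10*z)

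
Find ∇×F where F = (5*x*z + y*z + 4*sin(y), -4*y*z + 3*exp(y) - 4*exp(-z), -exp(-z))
(4*y - 4*exp(-z), 5*x + y, -z - 4*cos(y))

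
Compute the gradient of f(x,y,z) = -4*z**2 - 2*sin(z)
(0, 0, -8*z - 2*cos(z))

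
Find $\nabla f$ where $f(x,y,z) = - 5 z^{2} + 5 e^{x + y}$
(5*exp(x + y), 5*exp(x + y), -10*z)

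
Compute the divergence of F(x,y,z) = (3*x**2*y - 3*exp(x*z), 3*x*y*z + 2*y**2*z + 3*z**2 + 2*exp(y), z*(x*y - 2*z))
7*x*y + 3*x*z + 4*y*z - 3*z*exp(x*z) - 4*z + 2*exp(y)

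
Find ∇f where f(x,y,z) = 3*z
(0, 0, 3)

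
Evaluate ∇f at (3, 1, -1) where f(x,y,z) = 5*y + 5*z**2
(0, 5, -10)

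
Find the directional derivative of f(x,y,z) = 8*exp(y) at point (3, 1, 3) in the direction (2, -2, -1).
-16*E/3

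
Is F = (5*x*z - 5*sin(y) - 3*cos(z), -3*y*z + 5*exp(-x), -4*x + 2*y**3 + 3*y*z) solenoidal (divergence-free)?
No, ∇·F = 3*y + 2*z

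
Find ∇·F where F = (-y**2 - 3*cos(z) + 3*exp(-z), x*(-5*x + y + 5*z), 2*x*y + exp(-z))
x - exp(-z)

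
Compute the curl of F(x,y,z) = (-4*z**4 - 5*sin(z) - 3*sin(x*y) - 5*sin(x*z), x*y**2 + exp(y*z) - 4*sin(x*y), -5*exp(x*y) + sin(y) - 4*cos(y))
(-5*x*exp(x*y) - y*exp(y*z) + 4*sin(y) + cos(y), -5*x*cos(x*z) + 5*y*exp(x*y) - 16*z**3 - 5*cos(z), 3*x*cos(x*y) + y**2 - 4*y*cos(x*y))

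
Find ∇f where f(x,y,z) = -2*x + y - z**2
(-2, 1, -2*z)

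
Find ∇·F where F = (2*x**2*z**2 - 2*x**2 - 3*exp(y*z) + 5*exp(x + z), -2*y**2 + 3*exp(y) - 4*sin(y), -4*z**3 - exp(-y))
4*x*z**2 - 4*x - 4*y - 12*z**2 + 3*exp(y) + 5*exp(x + z) - 4*cos(y)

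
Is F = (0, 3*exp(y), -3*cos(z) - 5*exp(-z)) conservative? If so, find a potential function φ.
Yes, F is conservative. φ = 3*exp(y) - 3*sin(z) + 5*exp(-z)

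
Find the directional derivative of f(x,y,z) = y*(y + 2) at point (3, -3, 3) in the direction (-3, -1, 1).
4*sqrt(11)/11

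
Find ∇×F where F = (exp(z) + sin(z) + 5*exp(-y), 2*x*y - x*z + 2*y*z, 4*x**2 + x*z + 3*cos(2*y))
(x - 2*y - 6*sin(2*y), -8*x - z + exp(z) + cos(z), 2*y - z + 5*exp(-y))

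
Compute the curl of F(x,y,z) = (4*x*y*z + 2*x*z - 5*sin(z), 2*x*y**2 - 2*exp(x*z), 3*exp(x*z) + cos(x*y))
(x*(2*exp(x*z) - sin(x*y)), 4*x*y + 2*x + y*sin(x*y) - 3*z*exp(x*z) - 5*cos(z), -4*x*z + 2*y**2 - 2*z*exp(x*z))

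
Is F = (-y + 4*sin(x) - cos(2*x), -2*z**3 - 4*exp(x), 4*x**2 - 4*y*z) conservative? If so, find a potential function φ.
No, ∇×F = (2*z*(3*z - 2), -8*x, 1 - 4*exp(x)) ≠ 0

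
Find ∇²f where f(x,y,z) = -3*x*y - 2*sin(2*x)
8*sin(2*x)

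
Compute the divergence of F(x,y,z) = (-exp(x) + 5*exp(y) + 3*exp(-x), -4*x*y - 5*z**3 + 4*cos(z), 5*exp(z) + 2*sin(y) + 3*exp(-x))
-4*x - exp(x) + 5*exp(z) - 3*exp(-x)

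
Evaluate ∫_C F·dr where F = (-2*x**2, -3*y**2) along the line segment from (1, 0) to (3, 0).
-52/3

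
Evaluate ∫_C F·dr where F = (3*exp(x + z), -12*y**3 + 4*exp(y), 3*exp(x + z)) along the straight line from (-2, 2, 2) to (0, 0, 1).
-4*exp(2) + 3*E + 49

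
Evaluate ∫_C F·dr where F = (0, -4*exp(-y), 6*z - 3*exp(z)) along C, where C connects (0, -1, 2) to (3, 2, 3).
-3*exp(3) - 4*E + 4*exp(-2) + 15 + 3*exp(2)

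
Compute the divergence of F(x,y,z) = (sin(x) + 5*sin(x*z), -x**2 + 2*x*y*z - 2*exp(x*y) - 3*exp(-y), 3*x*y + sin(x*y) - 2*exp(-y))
2*x*z - 2*x*exp(x*y) + 5*z*cos(x*z) + cos(x) + 3*exp(-y)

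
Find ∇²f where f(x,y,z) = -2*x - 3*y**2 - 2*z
-6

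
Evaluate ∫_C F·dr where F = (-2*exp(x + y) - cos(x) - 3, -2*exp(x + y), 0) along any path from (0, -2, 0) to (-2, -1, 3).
-2*exp(-3) + 2*exp(-2) + sin(2) + 6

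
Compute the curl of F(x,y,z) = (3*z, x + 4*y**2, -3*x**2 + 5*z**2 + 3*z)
(0, 6*x + 3, 1)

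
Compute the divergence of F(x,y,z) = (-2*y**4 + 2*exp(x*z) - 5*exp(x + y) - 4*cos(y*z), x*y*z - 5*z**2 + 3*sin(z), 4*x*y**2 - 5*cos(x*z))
x*z + 5*x*sin(x*z) + 2*z*exp(x*z) - 5*exp(x + y)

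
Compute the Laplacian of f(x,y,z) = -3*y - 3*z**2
-6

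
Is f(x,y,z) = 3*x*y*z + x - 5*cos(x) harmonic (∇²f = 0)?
No, ∇²f = 5*cos(x)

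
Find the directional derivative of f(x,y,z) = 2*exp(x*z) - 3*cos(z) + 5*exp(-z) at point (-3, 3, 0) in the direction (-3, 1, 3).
-33*sqrt(19)/19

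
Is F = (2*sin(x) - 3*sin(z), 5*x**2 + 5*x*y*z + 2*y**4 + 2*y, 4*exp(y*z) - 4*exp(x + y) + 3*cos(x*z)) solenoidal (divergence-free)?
No, ∇·F = 5*x*z - 3*x*sin(x*z) + 8*y**3 + 4*y*exp(y*z) + 2*cos(x) + 2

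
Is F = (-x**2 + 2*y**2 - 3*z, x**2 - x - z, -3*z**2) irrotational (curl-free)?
No, ∇×F = (1, -3, 2*x - 4*y - 1)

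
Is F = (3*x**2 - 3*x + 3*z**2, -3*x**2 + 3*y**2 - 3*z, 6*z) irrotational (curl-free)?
No, ∇×F = (3, 6*z, -6*x)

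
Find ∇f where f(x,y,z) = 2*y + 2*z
(0, 2, 2)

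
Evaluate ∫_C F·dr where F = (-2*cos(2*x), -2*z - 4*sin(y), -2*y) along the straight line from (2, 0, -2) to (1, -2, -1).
-8 + 4*cos(2) - sin(2) + sin(4)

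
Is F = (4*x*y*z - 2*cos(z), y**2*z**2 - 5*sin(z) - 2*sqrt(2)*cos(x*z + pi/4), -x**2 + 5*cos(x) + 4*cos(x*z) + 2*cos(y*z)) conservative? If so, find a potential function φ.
No, ∇×F = (-2*sqrt(2)*x*sin(x*z + pi/4) - 2*y**2*z - 2*z*sin(y*z) + 5*cos(z), 4*x*y + 2*x + 4*z*sin(x*z) + 5*sin(x) + 2*sin(z), 2*z*(-2*x + sqrt(2)*sin(x*z + pi/4))) ≠ 0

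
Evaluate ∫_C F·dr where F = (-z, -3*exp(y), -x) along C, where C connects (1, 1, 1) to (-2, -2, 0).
-3*exp(-2) + 1 + 3*E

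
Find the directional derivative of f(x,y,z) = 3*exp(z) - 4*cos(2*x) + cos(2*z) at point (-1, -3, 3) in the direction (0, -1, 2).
2*sqrt(5)*(-2*sin(6) + 3*exp(3))/5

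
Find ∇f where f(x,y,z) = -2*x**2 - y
(-4*x, -1, 0)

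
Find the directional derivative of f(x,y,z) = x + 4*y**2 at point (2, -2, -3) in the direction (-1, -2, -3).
31*sqrt(14)/14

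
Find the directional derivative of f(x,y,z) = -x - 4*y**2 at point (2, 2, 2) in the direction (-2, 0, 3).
2*sqrt(13)/13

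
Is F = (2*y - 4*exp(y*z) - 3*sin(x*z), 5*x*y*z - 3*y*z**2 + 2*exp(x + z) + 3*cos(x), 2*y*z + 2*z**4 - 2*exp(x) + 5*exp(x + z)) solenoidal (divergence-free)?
No, ∇·F = 5*x*z + 2*y + 8*z**3 - 3*z**2 - 3*z*cos(x*z) + 5*exp(x + z)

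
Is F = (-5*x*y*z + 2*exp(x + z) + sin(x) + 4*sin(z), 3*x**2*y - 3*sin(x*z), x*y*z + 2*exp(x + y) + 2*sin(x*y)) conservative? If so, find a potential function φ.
No, ∇×F = (x*z + 2*x*cos(x*y) + 3*x*cos(x*z) + 2*exp(x + y), -5*x*y - y*z - 2*y*cos(x*y) - 2*exp(x + y) + 2*exp(x + z) + 4*cos(z), 6*x*y + 5*x*z - 3*z*cos(x*z)) ≠ 0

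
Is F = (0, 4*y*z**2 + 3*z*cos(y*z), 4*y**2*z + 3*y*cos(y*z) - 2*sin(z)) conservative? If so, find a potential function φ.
Yes, F is conservative. φ = 2*y**2*z**2 + 3*sin(y*z) + 2*cos(z)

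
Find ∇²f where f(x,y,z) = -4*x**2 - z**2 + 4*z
-10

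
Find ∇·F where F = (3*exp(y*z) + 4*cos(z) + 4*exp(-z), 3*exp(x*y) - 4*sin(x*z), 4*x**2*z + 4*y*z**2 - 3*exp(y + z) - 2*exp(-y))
4*x**2 + 3*x*exp(x*y) + 8*y*z - 3*exp(y + z)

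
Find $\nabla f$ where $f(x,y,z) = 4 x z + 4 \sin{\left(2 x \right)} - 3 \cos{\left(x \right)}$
(4*z + 3*sin(x) + 8*cos(2*x), 0, 4*x)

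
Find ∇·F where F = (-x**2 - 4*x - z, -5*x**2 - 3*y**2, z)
-2*x - 6*y - 3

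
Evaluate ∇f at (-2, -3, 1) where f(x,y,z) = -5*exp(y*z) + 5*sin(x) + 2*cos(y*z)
(5*cos(2), -5*exp(-3) + 2*sin(3), -6*sin(3) + 15*exp(-3))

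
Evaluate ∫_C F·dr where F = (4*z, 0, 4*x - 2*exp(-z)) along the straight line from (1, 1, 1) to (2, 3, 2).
-2*exp(-1) + 2*exp(-2) + 12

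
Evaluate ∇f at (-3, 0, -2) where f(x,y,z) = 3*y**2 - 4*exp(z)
(0, 0, -4*exp(-2))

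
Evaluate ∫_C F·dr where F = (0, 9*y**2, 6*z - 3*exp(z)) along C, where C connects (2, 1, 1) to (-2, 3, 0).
3*E + 72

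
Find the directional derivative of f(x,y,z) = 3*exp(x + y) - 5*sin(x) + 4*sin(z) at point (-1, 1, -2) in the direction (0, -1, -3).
-3*sqrt(10)*(4*cos(2) + 1)/10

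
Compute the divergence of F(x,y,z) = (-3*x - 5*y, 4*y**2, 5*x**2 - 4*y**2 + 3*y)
8*y - 3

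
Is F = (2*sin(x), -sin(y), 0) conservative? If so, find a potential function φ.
Yes, F is conservative. φ = -2*cos(x) + cos(y)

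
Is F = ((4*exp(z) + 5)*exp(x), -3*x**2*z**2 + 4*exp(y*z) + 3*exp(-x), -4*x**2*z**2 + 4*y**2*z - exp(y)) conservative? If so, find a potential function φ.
No, ∇×F = (6*x**2*z + 8*y*z - 4*y*exp(y*z) - exp(y), 8*x*z**2 + 4*exp(x + z), -6*x*z**2 - 3*exp(-x)) ≠ 0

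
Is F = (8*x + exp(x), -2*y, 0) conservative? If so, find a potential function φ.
Yes, F is conservative. φ = 4*x**2 - y**2 + exp(x)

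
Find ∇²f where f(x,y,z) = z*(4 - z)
-2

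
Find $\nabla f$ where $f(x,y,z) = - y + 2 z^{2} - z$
(0, -1, 4*z - 1)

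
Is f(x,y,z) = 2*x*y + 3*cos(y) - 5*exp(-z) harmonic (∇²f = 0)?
No, ∇²f = -3*cos(y) - 5*exp(-z)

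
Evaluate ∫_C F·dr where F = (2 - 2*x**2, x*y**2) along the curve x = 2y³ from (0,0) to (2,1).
-1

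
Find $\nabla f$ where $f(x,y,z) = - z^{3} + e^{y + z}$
(0, exp(y + z), -3*z**2 + exp(y + z))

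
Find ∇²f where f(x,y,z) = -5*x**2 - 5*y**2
-20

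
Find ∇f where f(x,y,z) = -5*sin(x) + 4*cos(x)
(-4*sin(x) - 5*cos(x), 0, 0)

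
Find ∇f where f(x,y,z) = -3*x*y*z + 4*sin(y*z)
(-3*y*z, z*(-3*x + 4*cos(y*z)), y*(-3*x + 4*cos(y*z)))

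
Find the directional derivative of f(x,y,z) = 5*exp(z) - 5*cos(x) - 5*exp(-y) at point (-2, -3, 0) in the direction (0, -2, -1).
sqrt(5)*(-2*exp(3) - 1)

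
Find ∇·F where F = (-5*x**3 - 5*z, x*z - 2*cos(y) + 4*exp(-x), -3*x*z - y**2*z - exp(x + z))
-15*x**2 - 3*x - y**2 - exp(x + z) + 2*sin(y)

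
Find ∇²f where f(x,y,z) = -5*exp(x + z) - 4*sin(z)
-10*exp(x + z) + 4*sin(z)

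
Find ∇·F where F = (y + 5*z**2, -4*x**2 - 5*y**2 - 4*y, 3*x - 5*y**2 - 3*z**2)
-10*y - 6*z - 4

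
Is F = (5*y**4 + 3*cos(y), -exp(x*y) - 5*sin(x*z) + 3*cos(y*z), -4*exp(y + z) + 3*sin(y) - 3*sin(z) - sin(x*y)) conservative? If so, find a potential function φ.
No, ∇×F = (-x*cos(x*y) + 5*x*cos(x*z) + 3*y*sin(y*z) - 4*exp(y + z) + 3*cos(y), y*cos(x*y), -20*y**3 - y*exp(x*y) - 5*z*cos(x*z) + 3*sin(y)) ≠ 0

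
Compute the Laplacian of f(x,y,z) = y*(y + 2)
2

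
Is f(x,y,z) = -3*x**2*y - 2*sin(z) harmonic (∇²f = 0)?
No, ∇²f = -6*y + 2*sin(z)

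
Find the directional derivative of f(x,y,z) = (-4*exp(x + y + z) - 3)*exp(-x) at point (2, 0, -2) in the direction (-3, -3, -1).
7*sqrt(19)*exp(-2)/19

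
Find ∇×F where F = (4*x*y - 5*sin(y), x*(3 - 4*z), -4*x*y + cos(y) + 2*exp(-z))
(-sin(y), 4*y, -4*x - 4*z + 5*cos(y) + 3)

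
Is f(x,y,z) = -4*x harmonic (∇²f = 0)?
Yes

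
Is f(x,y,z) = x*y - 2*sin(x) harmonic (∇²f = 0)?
No, ∇²f = 2*sin(x)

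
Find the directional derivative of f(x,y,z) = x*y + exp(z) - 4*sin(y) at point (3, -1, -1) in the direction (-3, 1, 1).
sqrt(11)*(1 + 2*E*(3 - 2*cos(1)))*exp(-1)/11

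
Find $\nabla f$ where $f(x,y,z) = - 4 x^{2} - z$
(-8*x, 0, -1)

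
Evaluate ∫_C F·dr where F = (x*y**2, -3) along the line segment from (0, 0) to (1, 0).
0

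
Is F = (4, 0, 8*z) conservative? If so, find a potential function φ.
Yes, F is conservative. φ = 4*x + 4*z**2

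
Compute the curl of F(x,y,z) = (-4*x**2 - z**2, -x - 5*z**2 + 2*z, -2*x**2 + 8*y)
(10*z + 6, 4*x - 2*z, -1)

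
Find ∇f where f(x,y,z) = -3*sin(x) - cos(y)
(-3*cos(x), sin(y), 0)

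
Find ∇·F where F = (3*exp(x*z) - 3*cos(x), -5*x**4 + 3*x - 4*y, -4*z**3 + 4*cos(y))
-12*z**2 + 3*z*exp(x*z) + 3*sin(x) - 4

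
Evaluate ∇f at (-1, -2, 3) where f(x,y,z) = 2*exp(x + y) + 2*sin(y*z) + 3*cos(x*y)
(2*exp(-3) + 6*sin(2), 2*exp(-3) + 3*sin(2) + 6*cos(6), -4*cos(6))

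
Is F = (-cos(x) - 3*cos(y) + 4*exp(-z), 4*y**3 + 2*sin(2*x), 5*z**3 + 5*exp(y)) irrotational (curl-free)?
No, ∇×F = (5*exp(y), -4*exp(-z), -3*sin(y) + 4*cos(2*x))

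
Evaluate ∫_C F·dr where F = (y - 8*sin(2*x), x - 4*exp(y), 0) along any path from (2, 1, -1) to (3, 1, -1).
1 - 4*cos(4) + 4*cos(6)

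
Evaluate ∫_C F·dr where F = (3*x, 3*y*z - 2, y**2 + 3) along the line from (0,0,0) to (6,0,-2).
48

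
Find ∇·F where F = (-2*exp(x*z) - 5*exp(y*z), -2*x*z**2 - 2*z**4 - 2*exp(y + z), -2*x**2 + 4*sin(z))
-2*z*exp(x*z) - 2*exp(y + z) + 4*cos(z)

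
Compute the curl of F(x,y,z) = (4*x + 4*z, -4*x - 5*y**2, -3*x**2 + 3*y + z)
(3, 6*x + 4, -4)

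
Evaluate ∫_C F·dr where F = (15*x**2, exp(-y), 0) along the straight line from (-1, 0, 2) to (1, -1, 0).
11 - E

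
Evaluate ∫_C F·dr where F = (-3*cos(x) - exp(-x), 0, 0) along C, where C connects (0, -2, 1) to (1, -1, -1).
-3*sin(1) - 1 + exp(-1)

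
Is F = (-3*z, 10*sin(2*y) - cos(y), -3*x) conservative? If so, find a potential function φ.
Yes, F is conservative. φ = -3*x*z - sin(y) - 5*cos(2*y)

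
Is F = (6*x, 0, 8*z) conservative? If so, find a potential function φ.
Yes, F is conservative. φ = 3*x**2 + 4*z**2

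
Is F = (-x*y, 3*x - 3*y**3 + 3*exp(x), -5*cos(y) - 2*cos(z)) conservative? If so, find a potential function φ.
No, ∇×F = (5*sin(y), 0, x + 3*exp(x) + 3) ≠ 0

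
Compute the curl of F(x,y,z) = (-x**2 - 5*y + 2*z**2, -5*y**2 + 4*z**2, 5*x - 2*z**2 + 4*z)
(-8*z, 4*z - 5, 5)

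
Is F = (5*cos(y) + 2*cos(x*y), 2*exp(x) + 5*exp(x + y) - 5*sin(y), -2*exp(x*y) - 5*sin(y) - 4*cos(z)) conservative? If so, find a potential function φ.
No, ∇×F = (-2*x*exp(x*y) - 5*cos(y), 2*y*exp(x*y), 2*x*sin(x*y) + 2*exp(x) + 5*exp(x + y) + 5*sin(y)) ≠ 0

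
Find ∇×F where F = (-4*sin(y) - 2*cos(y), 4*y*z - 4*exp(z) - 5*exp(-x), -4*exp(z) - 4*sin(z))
(-4*y + 4*exp(z), 0, -2*sin(y) + 4*cos(y) + 5*exp(-x))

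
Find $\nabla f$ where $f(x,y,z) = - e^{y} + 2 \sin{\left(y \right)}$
(0, -exp(y) + 2*cos(y), 0)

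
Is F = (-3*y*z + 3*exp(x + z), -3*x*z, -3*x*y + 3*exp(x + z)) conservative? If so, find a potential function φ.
Yes, F is conservative. φ = -3*x*y*z + 3*exp(x + z)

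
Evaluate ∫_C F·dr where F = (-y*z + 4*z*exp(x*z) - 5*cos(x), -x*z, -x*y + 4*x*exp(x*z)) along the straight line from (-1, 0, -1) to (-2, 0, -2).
-4*E - 5*sin(1) + 5*sin(2) + 4*exp(4)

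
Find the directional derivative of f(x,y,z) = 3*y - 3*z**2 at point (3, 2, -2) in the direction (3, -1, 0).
-3*sqrt(10)/10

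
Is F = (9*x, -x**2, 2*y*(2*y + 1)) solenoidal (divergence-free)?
No, ∇·F = 9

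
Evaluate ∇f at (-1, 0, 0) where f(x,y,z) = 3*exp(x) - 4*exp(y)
(3*exp(-1), -4, 0)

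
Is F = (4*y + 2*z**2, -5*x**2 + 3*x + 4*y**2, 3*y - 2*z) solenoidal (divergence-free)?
No, ∇·F = 8*y - 2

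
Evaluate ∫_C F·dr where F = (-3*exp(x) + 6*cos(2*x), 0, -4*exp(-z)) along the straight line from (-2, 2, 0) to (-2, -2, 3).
-4 + 4*exp(-3)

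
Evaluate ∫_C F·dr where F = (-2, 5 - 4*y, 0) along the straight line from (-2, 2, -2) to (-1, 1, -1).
-1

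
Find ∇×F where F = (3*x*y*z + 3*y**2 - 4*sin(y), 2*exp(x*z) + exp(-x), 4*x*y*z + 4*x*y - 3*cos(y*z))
(4*x*z - 2*x*exp(x*z) + 4*x + 3*z*sin(y*z), y*(3*x - 4*z - 4), -3*x*z - 6*y + 2*z*exp(x*z) + 4*cos(y) - exp(-x))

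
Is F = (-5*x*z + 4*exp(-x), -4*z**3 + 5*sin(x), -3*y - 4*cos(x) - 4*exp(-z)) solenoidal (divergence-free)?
No, ∇·F = -5*z + 4*exp(-z) - 4*exp(-x)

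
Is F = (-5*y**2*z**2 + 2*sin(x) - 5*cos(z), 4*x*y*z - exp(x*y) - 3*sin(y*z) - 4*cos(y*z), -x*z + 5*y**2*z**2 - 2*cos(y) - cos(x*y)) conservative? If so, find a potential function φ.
No, ∇×F = (-4*x*y + x*sin(x*y) + 10*y*z**2 - 4*y*sin(y*z) + 3*y*cos(y*z) + 2*sin(y), -10*y**2*z - y*sin(x*y) + z + 5*sin(z), y*(10*z**2 + 4*z - exp(x*y))) ≠ 0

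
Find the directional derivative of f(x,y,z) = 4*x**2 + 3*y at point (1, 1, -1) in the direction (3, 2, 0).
30*sqrt(13)/13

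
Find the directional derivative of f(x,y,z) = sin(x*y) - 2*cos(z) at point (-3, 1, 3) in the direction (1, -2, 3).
sqrt(14)*(7*cos(3) + 6*sin(3))/14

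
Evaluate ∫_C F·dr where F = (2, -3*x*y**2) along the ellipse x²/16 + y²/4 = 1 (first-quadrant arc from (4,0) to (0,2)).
-6*pi - 8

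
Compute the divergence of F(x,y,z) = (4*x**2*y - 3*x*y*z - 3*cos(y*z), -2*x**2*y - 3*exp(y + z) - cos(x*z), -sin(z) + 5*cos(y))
-2*x**2 + 8*x*y - 3*y*z - 3*exp(y + z) - cos(z)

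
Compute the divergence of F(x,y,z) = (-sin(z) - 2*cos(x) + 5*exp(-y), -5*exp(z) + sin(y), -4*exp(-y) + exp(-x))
2*sin(x) + cos(y)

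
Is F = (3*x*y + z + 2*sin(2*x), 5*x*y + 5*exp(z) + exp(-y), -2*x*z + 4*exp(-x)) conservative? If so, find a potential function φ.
No, ∇×F = (-5*exp(z), 2*z + 1 + 4*exp(-x), -3*x + 5*y) ≠ 0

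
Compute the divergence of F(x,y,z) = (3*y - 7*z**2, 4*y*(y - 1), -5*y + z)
8*y - 3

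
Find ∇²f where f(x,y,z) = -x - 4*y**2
-8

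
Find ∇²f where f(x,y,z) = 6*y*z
0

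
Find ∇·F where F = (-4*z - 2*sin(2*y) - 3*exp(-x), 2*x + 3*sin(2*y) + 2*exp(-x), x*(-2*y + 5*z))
5*x + 6*cos(2*y) + 3*exp(-x)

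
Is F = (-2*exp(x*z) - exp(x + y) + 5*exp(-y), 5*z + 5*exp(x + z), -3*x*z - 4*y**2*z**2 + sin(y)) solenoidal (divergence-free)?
No, ∇·F = -3*x - 8*y**2*z - 2*z*exp(x*z) - exp(x + y)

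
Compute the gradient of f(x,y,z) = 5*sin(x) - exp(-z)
(5*cos(x), 0, exp(-z))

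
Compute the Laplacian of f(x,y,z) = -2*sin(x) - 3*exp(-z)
2*sin(x) - 3*exp(-z)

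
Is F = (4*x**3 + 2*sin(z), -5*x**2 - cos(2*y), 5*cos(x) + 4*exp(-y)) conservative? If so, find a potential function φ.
No, ∇×F = (-4*exp(-y), 5*sin(x) + 2*cos(z), -10*x) ≠ 0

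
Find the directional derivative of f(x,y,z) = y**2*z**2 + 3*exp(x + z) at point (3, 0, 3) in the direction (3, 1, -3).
0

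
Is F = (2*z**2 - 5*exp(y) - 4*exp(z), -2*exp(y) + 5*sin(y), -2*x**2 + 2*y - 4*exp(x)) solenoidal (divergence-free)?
No, ∇·F = -2*exp(y) + 5*cos(y)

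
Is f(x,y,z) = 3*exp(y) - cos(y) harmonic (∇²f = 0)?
No, ∇²f = 3*exp(y) + cos(y)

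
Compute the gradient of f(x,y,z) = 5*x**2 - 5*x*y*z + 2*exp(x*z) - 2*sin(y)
(10*x - 5*y*z + 2*z*exp(x*z), -5*x*z - 2*cos(y), x*(-5*y + 2*exp(x*z)))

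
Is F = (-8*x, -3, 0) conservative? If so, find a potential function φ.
Yes, F is conservative. φ = -4*x**2 - 3*y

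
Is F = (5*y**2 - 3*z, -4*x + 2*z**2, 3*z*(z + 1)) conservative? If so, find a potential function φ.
No, ∇×F = (-4*z, -3, -10*y - 4) ≠ 0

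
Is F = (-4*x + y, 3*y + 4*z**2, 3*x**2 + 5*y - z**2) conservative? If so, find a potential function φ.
No, ∇×F = (5 - 8*z, -6*x, -1) ≠ 0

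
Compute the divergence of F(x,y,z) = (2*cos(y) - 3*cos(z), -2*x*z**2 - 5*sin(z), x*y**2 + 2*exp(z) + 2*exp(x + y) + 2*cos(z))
2*exp(z) - 2*sin(z)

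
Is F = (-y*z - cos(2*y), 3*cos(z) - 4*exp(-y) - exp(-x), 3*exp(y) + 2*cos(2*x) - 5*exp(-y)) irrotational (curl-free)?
No, ∇×F = (3*exp(y) + 3*sin(z) + 5*exp(-y), -y + 4*sin(2*x), z - 2*sin(2*y) + exp(-x))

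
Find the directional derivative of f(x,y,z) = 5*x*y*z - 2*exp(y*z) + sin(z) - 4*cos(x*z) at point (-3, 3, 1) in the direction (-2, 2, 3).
sqrt(17)*(-22*exp(3) - 195 + 3*cos(1) + 44*sin(3))/17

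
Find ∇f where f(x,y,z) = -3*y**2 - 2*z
(0, -6*y, -2)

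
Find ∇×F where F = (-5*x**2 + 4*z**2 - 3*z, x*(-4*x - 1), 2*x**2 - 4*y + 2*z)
(-4, -4*x + 8*z - 3, -8*x - 1)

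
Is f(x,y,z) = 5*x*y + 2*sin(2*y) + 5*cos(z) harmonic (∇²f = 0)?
No, ∇²f = -8*sin(2*y) - 5*cos(z)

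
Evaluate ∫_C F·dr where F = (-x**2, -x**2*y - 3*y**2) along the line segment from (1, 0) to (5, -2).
-62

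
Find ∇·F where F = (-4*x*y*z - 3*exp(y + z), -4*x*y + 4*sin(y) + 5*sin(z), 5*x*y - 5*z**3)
-4*x - 4*y*z - 15*z**2 + 4*cos(y)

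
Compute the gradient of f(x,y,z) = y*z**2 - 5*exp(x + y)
(-5*exp(x + y), z**2 - 5*exp(x + y), 2*y*z)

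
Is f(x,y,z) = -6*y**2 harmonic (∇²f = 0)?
No, ∇²f = -12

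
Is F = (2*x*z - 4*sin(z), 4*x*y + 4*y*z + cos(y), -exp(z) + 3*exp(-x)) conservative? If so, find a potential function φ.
No, ∇×F = (-4*y, 2*x - 4*cos(z) + 3*exp(-x), 4*y) ≠ 0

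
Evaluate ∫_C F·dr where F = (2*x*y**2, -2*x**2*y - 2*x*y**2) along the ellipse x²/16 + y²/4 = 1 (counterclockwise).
-16*pi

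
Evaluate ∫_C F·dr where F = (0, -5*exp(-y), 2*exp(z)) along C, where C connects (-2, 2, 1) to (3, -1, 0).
-5*exp(-2) + 2 + 3*E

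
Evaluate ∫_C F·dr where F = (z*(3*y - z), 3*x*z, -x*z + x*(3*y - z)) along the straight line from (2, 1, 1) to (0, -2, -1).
-4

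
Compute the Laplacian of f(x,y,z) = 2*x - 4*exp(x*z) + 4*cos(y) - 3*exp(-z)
(-4*(x**2*exp(x*z) + z**2*exp(x*z) + cos(y))*exp(z) - 3)*exp(-z)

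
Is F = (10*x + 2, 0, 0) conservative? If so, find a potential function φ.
Yes, F is conservative. φ = x*(5*x + 2)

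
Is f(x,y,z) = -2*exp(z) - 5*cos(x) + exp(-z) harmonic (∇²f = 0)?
No, ∇²f = 5*cos(x) - 3*sinh(z) - cosh(z)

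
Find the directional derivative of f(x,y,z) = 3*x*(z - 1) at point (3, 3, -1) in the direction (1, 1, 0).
-3*sqrt(2)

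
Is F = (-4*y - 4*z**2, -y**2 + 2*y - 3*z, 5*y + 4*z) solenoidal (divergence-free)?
No, ∇·F = 6 - 2*y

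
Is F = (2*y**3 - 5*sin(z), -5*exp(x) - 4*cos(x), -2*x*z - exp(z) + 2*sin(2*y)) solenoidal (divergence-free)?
No, ∇·F = -2*x - exp(z)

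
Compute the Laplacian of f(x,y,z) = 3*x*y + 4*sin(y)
-4*sin(y)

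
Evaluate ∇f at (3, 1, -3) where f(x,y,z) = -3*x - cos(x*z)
(-3 + 3*sin(9), 0, -3*sin(9))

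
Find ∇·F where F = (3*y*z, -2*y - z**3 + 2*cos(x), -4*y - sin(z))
-cos(z) - 2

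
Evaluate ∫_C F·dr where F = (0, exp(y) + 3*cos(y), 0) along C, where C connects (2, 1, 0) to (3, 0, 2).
-E - 3*sin(1) + 1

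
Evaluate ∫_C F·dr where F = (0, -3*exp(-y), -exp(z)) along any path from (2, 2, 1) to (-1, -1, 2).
(-3 + (4 - E)*exp(3))*exp(-2)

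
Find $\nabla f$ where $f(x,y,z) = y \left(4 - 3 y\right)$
(0, 4 - 6*y, 0)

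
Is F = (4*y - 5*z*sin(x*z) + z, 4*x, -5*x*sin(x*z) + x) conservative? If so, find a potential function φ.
Yes, F is conservative. φ = 4*x*y + x*z + 5*cos(x*z)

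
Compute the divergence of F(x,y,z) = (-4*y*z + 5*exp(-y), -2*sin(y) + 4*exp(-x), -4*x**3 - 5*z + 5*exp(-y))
-2*cos(y) - 5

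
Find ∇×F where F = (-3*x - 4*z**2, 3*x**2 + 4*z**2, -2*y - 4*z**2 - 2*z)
(-8*z - 2, -8*z, 6*x)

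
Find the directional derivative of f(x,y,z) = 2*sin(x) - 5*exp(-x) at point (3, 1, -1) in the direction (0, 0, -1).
0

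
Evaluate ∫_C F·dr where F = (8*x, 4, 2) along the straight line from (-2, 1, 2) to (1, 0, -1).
-22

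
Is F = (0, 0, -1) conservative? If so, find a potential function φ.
Yes, F is conservative. φ = -z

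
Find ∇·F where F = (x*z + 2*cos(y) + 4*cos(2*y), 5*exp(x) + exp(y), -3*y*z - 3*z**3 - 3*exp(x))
-3*y - 9*z**2 + z + exp(y)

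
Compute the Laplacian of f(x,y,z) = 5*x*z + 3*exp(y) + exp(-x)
3*exp(y) + exp(-x)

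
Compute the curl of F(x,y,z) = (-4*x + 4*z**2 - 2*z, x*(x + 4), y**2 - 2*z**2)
(2*y, 8*z - 2, 2*x + 4)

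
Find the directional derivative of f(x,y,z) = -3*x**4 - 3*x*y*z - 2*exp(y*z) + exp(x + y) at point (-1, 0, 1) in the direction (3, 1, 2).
sqrt(14)*(4 + 37*E)*exp(-1)/14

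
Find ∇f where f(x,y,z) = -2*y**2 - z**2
(0, -4*y, -2*z)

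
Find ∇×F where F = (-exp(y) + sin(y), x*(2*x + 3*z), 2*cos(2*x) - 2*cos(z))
(-3*x, 4*sin(2*x), 4*x + 3*z + exp(y) - cos(y))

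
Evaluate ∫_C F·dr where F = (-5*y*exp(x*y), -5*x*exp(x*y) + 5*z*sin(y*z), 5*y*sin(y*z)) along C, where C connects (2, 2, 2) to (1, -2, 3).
5*(-1 + (-cos(6) + cos(4) + exp(4))*exp(2))*exp(-2)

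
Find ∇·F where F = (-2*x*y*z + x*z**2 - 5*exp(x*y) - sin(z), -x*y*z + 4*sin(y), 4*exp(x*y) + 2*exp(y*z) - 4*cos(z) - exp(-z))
-x*z - 2*y*z - 5*y*exp(x*y) + 2*y*exp(y*z) + z**2 + 4*sin(z) + 4*cos(y) + exp(-z)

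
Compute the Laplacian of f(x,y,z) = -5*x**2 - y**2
-12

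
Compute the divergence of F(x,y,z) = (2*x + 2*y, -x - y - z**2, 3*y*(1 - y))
1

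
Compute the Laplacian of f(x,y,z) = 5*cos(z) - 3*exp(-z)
-5*cos(z) - 3*exp(-z)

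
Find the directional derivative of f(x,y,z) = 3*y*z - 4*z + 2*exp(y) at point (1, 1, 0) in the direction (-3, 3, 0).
sqrt(2)*E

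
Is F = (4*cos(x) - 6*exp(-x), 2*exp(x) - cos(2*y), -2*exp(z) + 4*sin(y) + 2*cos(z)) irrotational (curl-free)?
No, ∇×F = (4*cos(y), 0, 2*exp(x))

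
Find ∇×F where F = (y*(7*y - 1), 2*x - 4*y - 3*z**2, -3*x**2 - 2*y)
(6*z - 2, 6*x, 3 - 14*y)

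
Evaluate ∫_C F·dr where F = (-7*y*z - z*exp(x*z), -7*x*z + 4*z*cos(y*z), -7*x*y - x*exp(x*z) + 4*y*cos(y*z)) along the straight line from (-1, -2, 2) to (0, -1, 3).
4*sin(4) - 4*sin(3) + exp(-2) + 27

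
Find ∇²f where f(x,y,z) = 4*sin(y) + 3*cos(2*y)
-4*sin(y) - 12*cos(2*y)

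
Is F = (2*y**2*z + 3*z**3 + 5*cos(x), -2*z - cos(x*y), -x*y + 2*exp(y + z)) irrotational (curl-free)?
No, ∇×F = (-x + 2*exp(y + z) + 2, 2*y**2 + y + 9*z**2, y*(-4*z + sin(x*y)))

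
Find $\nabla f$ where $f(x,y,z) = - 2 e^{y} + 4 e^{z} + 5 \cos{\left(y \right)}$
(0, -2*exp(y) - 5*sin(y), 4*exp(z))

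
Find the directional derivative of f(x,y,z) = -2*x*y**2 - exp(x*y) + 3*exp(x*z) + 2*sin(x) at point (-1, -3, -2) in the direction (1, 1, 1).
sqrt(3)*(-9*exp(2) - 30 + 2*cos(1) + 4*exp(3))/3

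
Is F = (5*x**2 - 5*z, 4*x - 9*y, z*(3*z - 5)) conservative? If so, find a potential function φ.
No, ∇×F = (0, -5, 4) ≠ 0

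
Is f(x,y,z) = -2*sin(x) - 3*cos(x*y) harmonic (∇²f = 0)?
No, ∇²f = 3*x**2*cos(x*y) + 3*y**2*cos(x*y) + 2*sin(x)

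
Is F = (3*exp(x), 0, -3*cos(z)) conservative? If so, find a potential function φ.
Yes, F is conservative. φ = 3*exp(x) - 3*sin(z)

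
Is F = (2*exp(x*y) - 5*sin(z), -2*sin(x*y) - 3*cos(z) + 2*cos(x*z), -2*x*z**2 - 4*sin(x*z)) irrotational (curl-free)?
No, ∇×F = (2*x*sin(x*z) - 3*sin(z), 2*z**2 + 4*z*cos(x*z) - 5*cos(z), -2*x*exp(x*y) - 2*y*cos(x*y) - 2*z*sin(x*z))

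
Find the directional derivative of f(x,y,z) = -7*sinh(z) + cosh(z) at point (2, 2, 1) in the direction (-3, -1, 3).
3*sqrt(19)*(-7*cosh(1) + sinh(1))/19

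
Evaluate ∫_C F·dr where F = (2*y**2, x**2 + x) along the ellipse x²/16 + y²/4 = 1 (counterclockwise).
8*pi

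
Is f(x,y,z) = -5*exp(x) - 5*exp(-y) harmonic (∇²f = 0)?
No, ∇²f = -5*exp(x) - 5*exp(-y)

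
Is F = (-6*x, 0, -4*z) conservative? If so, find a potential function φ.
Yes, F is conservative. φ = -3*x**2 - 2*z**2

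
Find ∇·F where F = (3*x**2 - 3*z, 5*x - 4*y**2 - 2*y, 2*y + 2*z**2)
6*x - 8*y + 4*z - 2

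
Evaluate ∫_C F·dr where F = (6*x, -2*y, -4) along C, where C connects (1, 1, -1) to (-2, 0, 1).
2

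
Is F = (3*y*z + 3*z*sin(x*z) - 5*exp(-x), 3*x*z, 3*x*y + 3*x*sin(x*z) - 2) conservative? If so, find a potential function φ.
Yes, F is conservative. φ = 3*x*y*z - 2*z - 3*cos(x*z) + 5*exp(-x)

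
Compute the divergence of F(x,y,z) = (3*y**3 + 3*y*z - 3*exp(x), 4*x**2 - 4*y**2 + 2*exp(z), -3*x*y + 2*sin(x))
-8*y - 3*exp(x)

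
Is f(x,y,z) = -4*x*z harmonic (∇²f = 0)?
Yes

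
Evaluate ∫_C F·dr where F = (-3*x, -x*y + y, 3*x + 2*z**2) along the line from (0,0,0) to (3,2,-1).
-62/3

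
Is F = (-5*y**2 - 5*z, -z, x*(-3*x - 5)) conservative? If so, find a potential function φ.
No, ∇×F = (1, 6*x, 10*y) ≠ 0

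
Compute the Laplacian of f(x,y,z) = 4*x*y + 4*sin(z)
-4*sin(z)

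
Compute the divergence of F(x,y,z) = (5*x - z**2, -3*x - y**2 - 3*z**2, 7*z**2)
-2*y + 14*z + 5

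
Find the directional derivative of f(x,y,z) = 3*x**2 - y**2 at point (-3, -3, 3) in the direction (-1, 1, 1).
8*sqrt(3)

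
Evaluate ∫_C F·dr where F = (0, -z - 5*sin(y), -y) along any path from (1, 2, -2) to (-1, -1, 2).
-2 - 5*cos(2) + 5*cos(1)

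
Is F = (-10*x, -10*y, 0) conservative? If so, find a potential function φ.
Yes, F is conservative. φ = -5*x**2 - 5*y**2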